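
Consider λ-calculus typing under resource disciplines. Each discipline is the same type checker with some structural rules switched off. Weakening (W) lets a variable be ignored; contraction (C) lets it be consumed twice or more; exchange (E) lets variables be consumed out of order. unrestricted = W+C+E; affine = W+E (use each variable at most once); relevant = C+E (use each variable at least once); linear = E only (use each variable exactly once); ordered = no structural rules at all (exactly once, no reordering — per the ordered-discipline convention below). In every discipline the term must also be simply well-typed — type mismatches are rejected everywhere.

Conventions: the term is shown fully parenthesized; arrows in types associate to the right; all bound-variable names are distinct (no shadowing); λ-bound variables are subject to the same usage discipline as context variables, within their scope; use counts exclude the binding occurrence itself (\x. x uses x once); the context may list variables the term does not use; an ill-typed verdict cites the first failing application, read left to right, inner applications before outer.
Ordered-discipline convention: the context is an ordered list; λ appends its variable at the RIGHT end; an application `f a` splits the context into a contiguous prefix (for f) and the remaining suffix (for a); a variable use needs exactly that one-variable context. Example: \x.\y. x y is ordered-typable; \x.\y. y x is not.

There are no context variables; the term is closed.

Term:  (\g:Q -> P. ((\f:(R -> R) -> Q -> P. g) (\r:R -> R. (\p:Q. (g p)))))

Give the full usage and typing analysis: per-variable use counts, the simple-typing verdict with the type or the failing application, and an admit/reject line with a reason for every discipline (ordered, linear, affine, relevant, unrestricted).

usage: g (λ-bound) ×2, f (λ-bound) ×0, r (λ-bound) ×0, p (λ-bound) ×1
order of uses: g, g, p
typing: ✓ — (Q -> P) -> Q -> P
ordered: ✗, needs contraction — g ×2; f, r never used (weakening)
linear: ✗, needs contraction — g ×2; f, r never used (weakening)
affine: ✗, needs contraction — g ×2
relevant: ✗, f, r never used (weakening)
unrestricted: ✓, well-typed at (Q -> P) -> Q -> P; no restrictions here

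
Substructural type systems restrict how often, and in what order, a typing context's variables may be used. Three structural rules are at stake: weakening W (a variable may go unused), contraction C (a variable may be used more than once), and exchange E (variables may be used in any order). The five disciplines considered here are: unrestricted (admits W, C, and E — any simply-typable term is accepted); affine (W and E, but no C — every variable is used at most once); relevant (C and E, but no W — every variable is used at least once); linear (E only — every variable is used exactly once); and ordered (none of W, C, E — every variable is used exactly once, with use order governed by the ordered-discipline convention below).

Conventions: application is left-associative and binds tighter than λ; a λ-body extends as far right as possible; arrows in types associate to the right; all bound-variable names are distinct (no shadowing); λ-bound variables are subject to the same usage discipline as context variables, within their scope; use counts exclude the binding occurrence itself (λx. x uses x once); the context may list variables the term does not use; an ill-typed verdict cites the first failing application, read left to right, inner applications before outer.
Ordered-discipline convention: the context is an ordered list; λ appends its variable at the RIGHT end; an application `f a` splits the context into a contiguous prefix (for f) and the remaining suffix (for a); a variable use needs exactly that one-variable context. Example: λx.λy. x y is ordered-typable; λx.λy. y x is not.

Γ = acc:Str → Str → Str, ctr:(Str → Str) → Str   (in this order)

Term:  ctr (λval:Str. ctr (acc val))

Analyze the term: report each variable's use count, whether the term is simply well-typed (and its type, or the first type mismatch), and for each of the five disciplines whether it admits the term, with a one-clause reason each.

use counts: acc: 1×, ctr: 2×, val (bound): 1×
left-to-right use order: ctr, ctr, acc, val
typing: the term checks, with type Str
ordered ✗ (ctr ×2 used more than once (contraction))
linear ✗ (ctr ×2 used more than once (contraction))
affine ✗ (ctr ×2 used more than once (contraction))
relevant ✓ (acc, ctr, val: all used, weakening unneeded)
unrestricted ✓ (type-checks (Str) and nothing is barred)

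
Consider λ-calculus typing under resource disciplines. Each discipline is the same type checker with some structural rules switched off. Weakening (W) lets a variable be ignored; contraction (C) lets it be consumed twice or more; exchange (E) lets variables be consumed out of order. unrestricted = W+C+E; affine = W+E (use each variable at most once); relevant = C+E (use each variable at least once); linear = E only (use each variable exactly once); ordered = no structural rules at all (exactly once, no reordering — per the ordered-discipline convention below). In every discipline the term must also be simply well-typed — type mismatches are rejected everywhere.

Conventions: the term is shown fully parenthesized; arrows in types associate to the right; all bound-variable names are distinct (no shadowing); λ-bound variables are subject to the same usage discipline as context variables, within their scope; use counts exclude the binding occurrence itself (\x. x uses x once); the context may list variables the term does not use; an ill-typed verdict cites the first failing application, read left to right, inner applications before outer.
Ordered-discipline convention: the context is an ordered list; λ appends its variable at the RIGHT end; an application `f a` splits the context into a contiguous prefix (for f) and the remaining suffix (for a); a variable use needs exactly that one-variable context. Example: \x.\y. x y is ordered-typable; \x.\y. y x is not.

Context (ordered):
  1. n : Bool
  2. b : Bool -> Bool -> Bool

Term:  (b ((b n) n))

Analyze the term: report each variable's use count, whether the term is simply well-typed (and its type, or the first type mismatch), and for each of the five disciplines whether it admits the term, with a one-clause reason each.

usage: n: 2×; b: 2×
left-to-right use order: b, b, n, n
typing: well-typed at Bool -> Bool
ordered ✗ (uses contraction: n ×2, b ×2)
linear ✗ (uses contraction: n ×2, b ×2)
affine ✗ (uses contraction: n ×2, b ×2)
relevant ✓ (at least one use each (n, b))
unrestricted ✓ (well-typed at Bool -> Bool; no restrictions here)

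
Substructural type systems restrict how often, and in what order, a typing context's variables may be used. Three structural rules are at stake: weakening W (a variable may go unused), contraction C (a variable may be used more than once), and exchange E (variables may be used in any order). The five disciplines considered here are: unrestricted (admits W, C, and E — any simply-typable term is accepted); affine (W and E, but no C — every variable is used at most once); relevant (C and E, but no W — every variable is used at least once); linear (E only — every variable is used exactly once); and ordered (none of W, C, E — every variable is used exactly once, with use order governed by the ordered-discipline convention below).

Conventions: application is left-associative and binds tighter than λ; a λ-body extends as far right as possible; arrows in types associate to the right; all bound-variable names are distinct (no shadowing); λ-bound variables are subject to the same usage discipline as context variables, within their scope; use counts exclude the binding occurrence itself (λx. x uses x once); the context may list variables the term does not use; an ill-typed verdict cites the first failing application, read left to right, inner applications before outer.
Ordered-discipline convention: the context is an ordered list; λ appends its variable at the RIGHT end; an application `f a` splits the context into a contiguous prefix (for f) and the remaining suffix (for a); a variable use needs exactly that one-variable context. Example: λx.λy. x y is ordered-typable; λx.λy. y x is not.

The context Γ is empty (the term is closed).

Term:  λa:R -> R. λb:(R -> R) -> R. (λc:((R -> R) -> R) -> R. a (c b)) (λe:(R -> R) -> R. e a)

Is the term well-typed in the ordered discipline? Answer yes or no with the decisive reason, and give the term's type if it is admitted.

no — uses contraction: a ×2
usage: a (λ-bound): 2; b (λ-bound): 1; c (λ-bound): 1; e (λ-bound): 1
order of uses: a, c, b, e, a
typing: the term checks, with type (R -> R) -> ((R -> R) -> R) -> R
summary: ordered ✗; linear ✗; affine ✗; relevant ✓; unrestricted ✓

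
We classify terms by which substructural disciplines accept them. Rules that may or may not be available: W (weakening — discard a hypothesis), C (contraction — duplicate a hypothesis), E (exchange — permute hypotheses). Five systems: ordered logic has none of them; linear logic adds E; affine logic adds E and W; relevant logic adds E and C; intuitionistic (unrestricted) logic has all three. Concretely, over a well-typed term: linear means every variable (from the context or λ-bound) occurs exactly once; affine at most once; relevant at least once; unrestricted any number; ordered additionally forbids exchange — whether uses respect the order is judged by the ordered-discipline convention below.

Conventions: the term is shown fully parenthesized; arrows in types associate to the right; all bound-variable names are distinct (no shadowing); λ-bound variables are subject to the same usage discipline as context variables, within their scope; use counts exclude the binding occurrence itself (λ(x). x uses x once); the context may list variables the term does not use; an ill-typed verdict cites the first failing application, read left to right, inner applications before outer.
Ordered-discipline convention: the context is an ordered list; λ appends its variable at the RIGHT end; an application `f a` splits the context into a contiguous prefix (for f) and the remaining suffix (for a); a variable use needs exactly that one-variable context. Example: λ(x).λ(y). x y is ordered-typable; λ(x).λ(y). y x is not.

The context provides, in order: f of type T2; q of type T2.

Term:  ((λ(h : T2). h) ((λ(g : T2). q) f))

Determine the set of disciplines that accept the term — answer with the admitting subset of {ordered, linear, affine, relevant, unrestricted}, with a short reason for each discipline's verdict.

accepted by: affine, unrestricted
use counts: f: 1×, q: 1×, h (bound): 1×, g (bound): 0×
order of uses: h, q, f
typing: well-typed — term : T2
ordered: ✗ — g left unused
linear: ✗ — g left unused
affine: ✓ — at most one use each (f, q, h, g)
relevant: ✗ — g left unused
unrestricted: ✓ — well-typed at T2; no restrictions here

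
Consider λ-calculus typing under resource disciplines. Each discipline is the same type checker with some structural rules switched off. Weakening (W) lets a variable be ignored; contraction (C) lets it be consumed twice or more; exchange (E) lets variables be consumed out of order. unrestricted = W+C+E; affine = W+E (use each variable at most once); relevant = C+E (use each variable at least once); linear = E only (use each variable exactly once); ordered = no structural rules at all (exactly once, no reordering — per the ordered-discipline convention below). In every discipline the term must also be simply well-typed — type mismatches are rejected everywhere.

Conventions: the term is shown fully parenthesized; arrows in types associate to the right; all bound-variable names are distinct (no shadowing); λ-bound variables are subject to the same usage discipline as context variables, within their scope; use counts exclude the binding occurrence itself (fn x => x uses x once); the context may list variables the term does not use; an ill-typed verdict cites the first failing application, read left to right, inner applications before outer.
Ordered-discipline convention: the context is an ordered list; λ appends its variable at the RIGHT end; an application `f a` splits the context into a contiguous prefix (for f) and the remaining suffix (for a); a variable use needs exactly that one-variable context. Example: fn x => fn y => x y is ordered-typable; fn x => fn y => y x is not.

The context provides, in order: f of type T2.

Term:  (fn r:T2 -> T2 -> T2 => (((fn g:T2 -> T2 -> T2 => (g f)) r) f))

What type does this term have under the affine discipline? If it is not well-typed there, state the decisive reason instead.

not well-typed under affine — uses contraction: f ×2
counts: f: 2×; r [bound]: 1×; g [bound]: 1×
uses in reading order: g, f, r, f
typing: the term checks, with type (T2 -> T2 -> T2) -> T2
summary: ordered ✗ · linear ✗ · affine ✗ · relevant ✓ · unrestricted ✓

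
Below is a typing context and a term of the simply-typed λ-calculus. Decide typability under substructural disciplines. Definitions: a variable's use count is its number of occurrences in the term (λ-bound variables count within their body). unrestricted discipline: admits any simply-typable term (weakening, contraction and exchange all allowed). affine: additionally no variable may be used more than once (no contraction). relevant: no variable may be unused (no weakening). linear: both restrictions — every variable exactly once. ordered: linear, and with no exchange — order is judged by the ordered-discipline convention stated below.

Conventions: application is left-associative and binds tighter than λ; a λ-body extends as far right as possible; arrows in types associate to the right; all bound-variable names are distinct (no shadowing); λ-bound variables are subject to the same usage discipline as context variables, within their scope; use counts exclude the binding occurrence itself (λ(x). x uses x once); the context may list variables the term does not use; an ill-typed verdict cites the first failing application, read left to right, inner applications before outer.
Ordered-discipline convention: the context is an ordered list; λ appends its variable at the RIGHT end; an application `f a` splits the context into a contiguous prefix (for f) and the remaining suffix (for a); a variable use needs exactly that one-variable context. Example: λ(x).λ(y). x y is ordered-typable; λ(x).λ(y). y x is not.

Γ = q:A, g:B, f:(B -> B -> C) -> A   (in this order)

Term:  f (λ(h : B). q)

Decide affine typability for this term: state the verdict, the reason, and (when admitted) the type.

no — fails simple typing
counts: q ×1, g ×0, f ×1, h (λ-bound) ×0
order of uses: f, q
typing: ill-typed: argument of type B -> A where B -> B -> C is required
summary: ordered ✗ | linear ✗ | affine ✗ | relevant ✗ | unrestricted ✗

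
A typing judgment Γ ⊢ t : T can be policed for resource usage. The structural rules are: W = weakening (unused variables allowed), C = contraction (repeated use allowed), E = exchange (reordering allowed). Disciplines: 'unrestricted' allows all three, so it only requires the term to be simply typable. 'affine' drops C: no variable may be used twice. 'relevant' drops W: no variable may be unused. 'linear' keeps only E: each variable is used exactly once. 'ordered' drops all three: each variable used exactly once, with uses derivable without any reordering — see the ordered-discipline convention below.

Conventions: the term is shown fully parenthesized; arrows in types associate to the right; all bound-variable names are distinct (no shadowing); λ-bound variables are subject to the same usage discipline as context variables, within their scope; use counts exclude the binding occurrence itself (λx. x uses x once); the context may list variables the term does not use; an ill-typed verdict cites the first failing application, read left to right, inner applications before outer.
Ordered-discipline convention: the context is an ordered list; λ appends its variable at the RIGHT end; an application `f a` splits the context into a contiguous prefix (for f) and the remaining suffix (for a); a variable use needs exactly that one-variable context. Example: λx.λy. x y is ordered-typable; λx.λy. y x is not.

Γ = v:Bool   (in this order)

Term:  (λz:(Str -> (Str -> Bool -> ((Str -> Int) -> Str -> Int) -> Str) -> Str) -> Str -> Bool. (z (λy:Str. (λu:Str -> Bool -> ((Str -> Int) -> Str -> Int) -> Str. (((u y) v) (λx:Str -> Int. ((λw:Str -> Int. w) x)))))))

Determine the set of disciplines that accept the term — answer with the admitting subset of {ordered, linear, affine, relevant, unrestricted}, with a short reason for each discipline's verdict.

admitted by: linear, affine, relevant, unrestricted
usage: v: 1; z (λ-bound): 1; y (λ-bound): 1; u (λ-bound): 1; x (λ-bound): 1; w (λ-bound): 1
order of uses: z, u, y, v, w, x
typing: well-typed — term : ((Str -> (Str -> Bool -> ((Str -> Int) -> Str -> Int) -> Str) -> Str) -> Str -> Bool) -> Str -> Bool
ordered: ✗, no ordered split (uses run z, u, y, v, w, x)
linear: ✓, v, z, y, u, x, w: one use apiece
affine: ✓, no duplicate uses among v, z, y, u, x, w
relevant: ✓, v, z, y, u, x, w: all used, weakening unneeded
unrestricted: ✓, typability at ((Str -> (Str -> Bool -> ((Str -> Int) -> Str -> Int) -> Str) -> Str) -> Str -> Bool) -> Str -> Bool is all that's needed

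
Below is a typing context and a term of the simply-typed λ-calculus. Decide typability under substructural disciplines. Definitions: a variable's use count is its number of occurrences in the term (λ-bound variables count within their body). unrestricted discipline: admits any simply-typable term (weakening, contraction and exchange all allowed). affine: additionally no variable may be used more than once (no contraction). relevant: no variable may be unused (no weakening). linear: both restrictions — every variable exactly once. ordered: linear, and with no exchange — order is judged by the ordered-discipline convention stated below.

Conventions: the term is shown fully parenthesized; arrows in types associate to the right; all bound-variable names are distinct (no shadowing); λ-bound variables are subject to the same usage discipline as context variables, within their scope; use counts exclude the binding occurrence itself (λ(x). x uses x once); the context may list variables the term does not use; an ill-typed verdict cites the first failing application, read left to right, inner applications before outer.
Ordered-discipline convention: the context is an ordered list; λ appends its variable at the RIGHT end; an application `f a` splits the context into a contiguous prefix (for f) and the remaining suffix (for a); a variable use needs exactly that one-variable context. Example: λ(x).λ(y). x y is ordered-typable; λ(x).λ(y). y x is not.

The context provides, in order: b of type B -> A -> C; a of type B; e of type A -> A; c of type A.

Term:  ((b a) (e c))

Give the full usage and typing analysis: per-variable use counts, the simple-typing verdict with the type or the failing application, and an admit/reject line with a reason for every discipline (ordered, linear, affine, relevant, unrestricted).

usage: b=1; a=1; e=1; c=1
use order (left to right): b, a, e, c
typing: ✓ — C
ordered: ✓ — one use each (b, a, e, c); ordered split holds
linear: ✓ — exactly-once usage across b, a, e, c
affine: ✓ — b, a, e, c: no repeats, contraction unneeded
relevant: ✓ — none of b, a, e, c goes unused
unrestricted: ✓ — typability at C is all that's needed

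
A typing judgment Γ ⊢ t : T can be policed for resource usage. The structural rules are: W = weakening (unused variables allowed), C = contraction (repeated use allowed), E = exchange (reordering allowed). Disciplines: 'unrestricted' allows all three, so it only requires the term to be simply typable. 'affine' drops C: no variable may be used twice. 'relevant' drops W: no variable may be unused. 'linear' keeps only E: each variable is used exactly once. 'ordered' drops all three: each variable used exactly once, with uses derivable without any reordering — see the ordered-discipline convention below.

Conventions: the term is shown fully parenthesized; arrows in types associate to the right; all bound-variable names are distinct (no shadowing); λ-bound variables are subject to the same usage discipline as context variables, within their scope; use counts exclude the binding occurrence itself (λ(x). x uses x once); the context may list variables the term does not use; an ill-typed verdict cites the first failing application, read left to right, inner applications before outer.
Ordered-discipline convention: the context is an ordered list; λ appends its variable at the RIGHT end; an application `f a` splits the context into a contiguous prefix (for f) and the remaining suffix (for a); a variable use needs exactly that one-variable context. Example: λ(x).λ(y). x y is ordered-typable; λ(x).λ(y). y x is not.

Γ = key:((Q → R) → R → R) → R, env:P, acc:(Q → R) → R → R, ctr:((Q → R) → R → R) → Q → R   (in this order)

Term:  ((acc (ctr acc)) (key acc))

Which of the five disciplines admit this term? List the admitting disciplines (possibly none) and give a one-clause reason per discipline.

admitted in: unrestricted
variable uses: key: 1×, env: 0×, acc: 3×, ctr: 1×
left-to-right use order: acc, ctr, acc, key, acc
typing: well-typed at R
ordered ✗ (repeated use of acc ×3; env left unused)
linear ✗ (repeated use of acc ×3; env left unused)
affine ✗ (repeated use of acc ×3)
relevant ✗ (env left unused)
unrestricted ✓ (type-checks (R) and nothing is barred)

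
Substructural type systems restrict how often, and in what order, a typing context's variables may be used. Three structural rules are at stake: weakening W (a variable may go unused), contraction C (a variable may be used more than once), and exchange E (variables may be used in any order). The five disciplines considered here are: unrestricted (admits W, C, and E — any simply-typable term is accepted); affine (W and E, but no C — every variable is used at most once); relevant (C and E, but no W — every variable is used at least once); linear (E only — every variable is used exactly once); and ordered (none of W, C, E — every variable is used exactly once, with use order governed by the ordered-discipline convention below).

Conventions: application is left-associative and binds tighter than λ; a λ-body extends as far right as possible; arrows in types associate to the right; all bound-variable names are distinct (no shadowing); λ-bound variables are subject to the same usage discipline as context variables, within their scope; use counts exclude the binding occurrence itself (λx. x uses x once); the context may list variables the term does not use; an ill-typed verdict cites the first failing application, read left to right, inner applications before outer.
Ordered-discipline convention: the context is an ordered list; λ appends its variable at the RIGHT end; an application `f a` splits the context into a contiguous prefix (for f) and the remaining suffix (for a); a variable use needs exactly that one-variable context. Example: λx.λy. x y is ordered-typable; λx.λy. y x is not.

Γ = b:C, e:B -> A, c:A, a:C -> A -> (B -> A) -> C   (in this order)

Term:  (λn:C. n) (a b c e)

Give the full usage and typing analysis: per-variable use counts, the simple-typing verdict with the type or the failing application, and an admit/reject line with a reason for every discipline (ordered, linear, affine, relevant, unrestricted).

use counts: b ×1, e ×1, c ×1, a ×1, n [bound] ×1
use order (left to right): n, a, b, c, e
typing: well-typed at C
ordered: ✗, no contiguous prefix/suffix split fits n, a, b, c, e
linear: ✓, b, e, c, a, n: one use apiece
affine: ✓, at most one use each (b, e, c, a, n)
relevant: ✓, b, e, c, a, n: all used, weakening unneeded
unrestricted: ✓, typability at C is all that's needed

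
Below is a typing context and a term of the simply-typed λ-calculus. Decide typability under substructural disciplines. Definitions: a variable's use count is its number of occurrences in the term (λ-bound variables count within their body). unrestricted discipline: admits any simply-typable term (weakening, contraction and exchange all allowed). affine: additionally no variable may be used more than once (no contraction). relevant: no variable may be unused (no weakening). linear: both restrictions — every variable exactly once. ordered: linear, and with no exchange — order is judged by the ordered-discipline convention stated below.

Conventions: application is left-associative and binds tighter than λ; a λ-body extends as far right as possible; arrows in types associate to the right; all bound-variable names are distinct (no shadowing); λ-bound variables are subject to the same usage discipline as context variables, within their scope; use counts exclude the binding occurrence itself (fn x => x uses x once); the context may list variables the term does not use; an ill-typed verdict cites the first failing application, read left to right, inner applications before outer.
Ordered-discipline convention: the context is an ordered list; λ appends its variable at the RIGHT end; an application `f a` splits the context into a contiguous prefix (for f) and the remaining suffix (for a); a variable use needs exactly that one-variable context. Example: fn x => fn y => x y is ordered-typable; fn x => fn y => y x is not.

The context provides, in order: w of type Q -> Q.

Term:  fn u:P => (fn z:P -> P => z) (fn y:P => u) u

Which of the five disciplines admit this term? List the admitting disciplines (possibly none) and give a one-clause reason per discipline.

admitted in: unrestricted
variable uses: w: 0×, u (bound): 2×, z (bound): 1×, y (bound): 0×
use order (left to right): z, u, u
typing: ✓ — P -> P
ordered ✗ (repeated use of u ×2; unused: w, y — weakening required)
linear ✗ (repeated use of u ×2; unused: w, y — weakening required)
affine ✗ (repeated use of u ×2)
relevant ✗ (unused: w, y — weakening required)
unrestricted ✓ (type-checks (P -> P) and nothing is barred)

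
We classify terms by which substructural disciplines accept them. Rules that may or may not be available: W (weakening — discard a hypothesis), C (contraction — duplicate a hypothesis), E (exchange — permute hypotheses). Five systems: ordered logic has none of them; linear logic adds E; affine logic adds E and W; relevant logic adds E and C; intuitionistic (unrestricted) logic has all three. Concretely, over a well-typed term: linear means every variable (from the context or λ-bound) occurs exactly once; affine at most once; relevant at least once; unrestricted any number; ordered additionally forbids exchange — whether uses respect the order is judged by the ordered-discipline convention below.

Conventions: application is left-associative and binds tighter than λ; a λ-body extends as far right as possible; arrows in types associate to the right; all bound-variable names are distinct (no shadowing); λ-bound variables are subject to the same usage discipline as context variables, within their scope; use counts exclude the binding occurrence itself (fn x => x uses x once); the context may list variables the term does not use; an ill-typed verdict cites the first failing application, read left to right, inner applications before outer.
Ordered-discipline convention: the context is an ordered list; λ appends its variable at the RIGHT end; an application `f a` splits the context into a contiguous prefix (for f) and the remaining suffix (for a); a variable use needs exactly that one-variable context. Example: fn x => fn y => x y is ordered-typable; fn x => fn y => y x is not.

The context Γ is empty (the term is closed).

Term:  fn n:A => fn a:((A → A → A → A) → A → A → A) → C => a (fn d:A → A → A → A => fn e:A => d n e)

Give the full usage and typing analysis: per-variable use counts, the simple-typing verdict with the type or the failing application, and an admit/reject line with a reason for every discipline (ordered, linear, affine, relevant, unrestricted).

use counts: n (λ-bound) ×1; a (λ-bound) ×1; d (λ-bound) ×1; e (λ-bound) ×1
order of uses: a, d, n, e
typing: ✓ — A → (((A → A → A → A) → A → A → A) → C) → C
ordered: ✗ — use order a, d, n, e needs exchange
linear: ✓ — each of n, a, d, e used exactly once
affine: ✓ — at most one use each (n, a, d, e)
relevant: ✓ — none of n, a, d, e goes unused
unrestricted: ✓ — simply typable at A → (((A → A → A → A) → A → A → A) → C) → C; W, C, E all held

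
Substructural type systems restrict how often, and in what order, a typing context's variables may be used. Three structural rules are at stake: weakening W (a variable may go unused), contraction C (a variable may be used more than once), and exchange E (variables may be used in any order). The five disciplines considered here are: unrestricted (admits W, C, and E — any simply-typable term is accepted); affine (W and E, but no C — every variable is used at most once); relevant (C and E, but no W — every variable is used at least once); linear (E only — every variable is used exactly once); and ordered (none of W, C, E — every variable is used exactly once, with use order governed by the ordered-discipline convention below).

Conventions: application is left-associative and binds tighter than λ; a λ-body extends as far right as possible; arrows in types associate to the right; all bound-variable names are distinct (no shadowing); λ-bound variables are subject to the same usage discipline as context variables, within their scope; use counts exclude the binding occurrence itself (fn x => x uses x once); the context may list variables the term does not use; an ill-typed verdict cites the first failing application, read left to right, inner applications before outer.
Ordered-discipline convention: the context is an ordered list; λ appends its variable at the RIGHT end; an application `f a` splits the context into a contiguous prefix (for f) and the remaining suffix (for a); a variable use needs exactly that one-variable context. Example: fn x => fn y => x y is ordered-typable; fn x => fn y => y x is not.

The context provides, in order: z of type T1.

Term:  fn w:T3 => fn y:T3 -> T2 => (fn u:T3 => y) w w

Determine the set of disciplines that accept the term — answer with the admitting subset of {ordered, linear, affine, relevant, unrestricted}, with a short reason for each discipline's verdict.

admitted by: unrestricted
use counts: z: 0×, w [bound]: 2×, y [bound]: 1×, u [bound]: 0×
uses in reading order: y, w, w
typing: the term checks, with type T3 -> (T3 -> T2) -> T2
ordered: ✗, needs contraction — w ×2; unused: z, u — weakening required
linear: ✗, needs contraction — w ×2; unused: z, u — weakening required
affine: ✗, needs contraction — w ×2
relevant: ✗, unused: z, u — weakening required
unrestricted: ✓, type-checks (T3 -> (T3 -> T2) -> T2) and nothing is barred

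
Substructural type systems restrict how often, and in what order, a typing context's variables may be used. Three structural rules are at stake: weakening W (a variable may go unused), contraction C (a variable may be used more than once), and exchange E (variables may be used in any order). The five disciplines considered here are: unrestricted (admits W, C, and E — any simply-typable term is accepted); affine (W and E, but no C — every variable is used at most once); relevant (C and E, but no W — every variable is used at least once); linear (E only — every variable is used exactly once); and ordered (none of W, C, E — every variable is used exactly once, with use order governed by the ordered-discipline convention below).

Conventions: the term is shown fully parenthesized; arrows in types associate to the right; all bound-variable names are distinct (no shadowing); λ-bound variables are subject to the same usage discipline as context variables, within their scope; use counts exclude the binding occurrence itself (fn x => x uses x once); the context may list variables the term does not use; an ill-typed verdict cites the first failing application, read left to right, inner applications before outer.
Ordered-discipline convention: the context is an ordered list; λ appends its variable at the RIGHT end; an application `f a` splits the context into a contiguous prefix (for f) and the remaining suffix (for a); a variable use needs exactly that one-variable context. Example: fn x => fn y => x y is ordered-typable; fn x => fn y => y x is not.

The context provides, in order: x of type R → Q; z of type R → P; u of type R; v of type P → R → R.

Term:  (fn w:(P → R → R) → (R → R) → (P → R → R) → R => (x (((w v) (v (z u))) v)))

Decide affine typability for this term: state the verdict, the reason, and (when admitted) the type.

no — repeated use of v ×3
variable uses: x ×1, z ×1, u ×1, v ×3, w (bound) ×1
uses in reading order: x, w, v, v, z, u, v
typing: ✓ — ((P → R → R) → (R → R) → (P → R → R) → R) → Q
per-discipline verdicts: ordered ✗, linear ✗, affine ✗, relevant ✓, unrestricted ✓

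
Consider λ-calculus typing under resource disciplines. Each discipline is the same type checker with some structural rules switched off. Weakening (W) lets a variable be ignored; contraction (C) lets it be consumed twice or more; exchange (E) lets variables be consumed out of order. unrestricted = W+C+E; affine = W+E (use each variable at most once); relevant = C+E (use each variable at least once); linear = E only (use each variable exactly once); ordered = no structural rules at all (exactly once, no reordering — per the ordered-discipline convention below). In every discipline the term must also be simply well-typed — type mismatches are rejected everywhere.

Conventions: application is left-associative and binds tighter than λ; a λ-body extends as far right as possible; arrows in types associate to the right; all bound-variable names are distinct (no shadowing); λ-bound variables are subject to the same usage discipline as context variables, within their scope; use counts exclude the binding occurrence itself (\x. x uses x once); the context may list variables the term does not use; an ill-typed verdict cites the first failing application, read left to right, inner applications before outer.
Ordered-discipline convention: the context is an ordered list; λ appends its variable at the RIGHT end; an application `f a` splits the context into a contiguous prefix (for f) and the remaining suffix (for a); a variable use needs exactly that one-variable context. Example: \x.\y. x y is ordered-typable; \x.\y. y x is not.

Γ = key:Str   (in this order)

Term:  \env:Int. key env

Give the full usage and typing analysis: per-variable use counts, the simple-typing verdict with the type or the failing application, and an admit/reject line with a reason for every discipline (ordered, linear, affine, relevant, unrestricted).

use counts: key: 1; env (λ-bound): 1
left-to-right use order: key, env
typing: ill-typed: applying a non-function (Str)
ordered: ✗ — the type mismatch rejects it
linear: ✗ — not simply typable
affine: ✗ — fails simple typing
relevant: ✗ — a type mismatch blocks all five
unrestricted: ✗ — the type mismatch rejects it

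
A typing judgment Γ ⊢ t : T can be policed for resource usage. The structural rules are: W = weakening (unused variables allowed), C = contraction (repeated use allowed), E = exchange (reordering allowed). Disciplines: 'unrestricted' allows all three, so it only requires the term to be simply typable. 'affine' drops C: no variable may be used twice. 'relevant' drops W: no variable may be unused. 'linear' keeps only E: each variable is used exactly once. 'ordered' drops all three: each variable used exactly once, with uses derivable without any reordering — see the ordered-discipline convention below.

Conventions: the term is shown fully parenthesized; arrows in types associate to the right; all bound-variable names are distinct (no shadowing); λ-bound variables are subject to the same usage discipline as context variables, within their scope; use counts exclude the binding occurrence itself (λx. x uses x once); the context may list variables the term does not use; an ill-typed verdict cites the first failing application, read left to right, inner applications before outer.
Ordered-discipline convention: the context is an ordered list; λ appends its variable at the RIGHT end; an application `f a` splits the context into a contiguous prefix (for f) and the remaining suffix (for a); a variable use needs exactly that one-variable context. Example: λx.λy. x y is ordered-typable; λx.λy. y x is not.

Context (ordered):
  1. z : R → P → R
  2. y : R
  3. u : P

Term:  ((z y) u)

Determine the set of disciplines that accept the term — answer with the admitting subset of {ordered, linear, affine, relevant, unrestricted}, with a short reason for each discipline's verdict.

accepted by: ordered, linear, affine, relevant, unrestricted
variable uses: z ×1, y ×1, u ×1
uses in reading order: z, y, u
typing: well-typed — term : R
ordered: ✓, one use each (z, y, u); ordered split holds
linear: ✓, exactly-once usage across z, y, u
affine: ✓, none of z, y, u used more than once
relevant: ✓, none of z, y, u goes unused
unrestricted: ✓, typability at R is all that's needed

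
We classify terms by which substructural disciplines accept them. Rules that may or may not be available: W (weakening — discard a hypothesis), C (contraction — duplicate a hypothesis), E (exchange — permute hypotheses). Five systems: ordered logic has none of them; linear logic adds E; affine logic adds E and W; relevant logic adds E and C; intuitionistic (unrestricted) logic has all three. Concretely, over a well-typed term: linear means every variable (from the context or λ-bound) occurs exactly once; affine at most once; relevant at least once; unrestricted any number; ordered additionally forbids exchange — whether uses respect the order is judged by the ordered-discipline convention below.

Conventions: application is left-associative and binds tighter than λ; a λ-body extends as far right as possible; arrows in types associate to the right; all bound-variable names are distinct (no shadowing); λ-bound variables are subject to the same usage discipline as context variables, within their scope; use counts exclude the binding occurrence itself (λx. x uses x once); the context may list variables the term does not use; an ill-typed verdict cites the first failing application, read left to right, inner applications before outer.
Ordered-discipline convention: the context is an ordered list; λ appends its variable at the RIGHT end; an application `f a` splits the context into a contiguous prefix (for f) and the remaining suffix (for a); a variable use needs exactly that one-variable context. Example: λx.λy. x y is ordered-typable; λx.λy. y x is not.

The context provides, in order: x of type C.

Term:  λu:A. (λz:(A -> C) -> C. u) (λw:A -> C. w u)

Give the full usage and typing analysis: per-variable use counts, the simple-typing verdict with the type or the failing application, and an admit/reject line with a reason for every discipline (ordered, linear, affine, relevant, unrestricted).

use counts: x ×0; u [bound] ×2; z [bound] ×0; w [bound] ×1
uses in reading order: u, w, u
typing: the term checks, with type A -> A
ordered: ✗, uses contraction: u ×2; unused: x, z — weakening required
linear: ✗, uses contraction: u ×2; unused: x, z — weakening required
affine: ✗, uses contraction: u ×2
relevant: ✗, unused: x, z — weakening required
unrestricted: ✓, well-typed at A -> A; no restrictions here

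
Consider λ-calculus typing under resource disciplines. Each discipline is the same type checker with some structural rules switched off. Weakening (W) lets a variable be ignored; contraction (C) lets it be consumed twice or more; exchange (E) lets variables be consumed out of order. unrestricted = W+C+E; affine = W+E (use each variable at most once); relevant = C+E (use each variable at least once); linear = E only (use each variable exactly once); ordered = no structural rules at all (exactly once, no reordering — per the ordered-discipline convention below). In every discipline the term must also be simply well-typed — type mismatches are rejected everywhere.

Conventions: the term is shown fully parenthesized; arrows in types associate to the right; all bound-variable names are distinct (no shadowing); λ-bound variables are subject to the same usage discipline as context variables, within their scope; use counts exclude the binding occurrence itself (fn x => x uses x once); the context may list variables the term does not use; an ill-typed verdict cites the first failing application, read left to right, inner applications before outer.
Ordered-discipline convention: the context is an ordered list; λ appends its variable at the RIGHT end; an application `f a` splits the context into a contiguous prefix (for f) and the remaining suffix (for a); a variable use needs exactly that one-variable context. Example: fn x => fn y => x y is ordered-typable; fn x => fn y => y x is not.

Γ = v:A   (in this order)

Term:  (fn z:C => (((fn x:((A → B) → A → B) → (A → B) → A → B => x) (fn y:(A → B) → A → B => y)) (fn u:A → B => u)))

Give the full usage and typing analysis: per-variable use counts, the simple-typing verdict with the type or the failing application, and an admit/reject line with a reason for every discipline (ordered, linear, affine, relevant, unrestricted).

counts: v ×0; z [bound] ×0; x [bound] ×1; y [bound] ×1; u [bound] ×1
left-to-right use order: x, y, u
typing: the term checks, with type C → (A → B) → A → B
ordered: ✗ — v, z left unused
linear: ✗ — v, z left unused
affine: ✓ — at most one use each (v, z, x, y, u)
relevant: ✗ — v, z left unused
unrestricted: ✓ — typability at C → (A → B) → A → B is all that's needed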